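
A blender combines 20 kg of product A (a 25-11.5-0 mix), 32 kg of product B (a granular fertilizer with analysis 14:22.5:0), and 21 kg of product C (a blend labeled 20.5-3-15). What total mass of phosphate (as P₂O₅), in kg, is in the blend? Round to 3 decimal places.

P₂O₅ mass = 11.5%×20 + 22.5%×32 + 3%×21 = 10.13 kg.

10.130 kg P₂O₅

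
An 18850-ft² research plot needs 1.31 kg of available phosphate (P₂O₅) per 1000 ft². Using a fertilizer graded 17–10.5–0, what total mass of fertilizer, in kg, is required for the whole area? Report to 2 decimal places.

Product per 1000 ft² = 1.31 / 10.5% = 12.4762 kg.
Total product = 12.4762 × 18850 / 1000 = 235.176 kg.

235.18 kg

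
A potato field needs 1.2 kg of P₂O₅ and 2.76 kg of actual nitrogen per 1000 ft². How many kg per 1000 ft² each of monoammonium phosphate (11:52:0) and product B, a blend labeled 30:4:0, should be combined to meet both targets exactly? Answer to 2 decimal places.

Let a = kg of monoammonium phosphate, b = kg of product B (per 1000 ft²).
P₂O₅: 0.52·a + 0.04·b = 1.2
N: 0.11·a + 0.3·b = 2.76
From row1: a = (1.2 − 0.04·b) / 0.52.
Into row2: 0.11·(1.2 − 0.04·b)/0.52 + 0.3·b = 2.76 → b = 8.59631, a = 1.64644.

1.65 kg monoammonium phosphate, 8.60 kg product B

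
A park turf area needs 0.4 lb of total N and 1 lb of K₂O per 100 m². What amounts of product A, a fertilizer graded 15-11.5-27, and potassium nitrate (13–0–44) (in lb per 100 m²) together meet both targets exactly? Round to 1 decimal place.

Per-100 m² balance (a = product A, b = potassium nitrate):
N: 0.15·a + 0.13·b = 0.4
K₂O: 0.27·a + 0.44·b = 1
Eliminate a: (row1) − 0.15/0.27·(row2) → -0.114444·b = -0.155556, so b = 1.35922.
Back-substitute: a = (0.4 − 0.13·1.35922) / 0.15 = 1.48867.

1.5 lb product A, 1.4 lb potassium nitrate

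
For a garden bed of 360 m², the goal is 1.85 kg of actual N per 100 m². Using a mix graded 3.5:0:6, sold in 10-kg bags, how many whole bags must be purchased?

20 bags

Product per 100 m² = 1.85 / 3.5% = 52.8571 kg.
Total product = 52.8571 × 360 / 100 = 190.286 kg.
Bags = ⌈190.286 / 10⌉ = 20.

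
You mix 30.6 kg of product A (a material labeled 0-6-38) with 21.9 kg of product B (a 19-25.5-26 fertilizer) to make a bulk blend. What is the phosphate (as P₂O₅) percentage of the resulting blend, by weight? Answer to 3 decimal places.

Total mass = 30.6 + 21.9 = 52.5 kg.
P₂O₅ mass = 6%×30.6 + 25.5%×21.9 = 7.4205 kg.
% P₂O₅ = 7.4205 / 52.5 = 14.1343%.

14.134% P₂O₅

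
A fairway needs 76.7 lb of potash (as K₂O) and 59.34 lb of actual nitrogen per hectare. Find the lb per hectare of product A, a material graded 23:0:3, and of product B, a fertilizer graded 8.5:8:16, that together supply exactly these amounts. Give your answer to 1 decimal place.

Per-hectare balance (a = product A, b = product B):
K₂O: 0.03·a + 0.16·b = 76.7
N: 0.23·a + 0.085·b = 59.34
Solving simultaneously: a = 86.8584, b = 463.089.

86.9 lb product A, 463.1 lb product B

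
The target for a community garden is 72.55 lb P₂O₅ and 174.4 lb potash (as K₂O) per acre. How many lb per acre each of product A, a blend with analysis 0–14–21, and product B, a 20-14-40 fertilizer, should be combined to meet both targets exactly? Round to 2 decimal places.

Let a = lb of product A, b = lb of product B (per acre).
P₂O₅: 0.14·a + 0.14·b = 72.55
K₂O: 0.21·a + 0.4·b = 174.4
Solving simultaneously: a = 173.083, b = 345.132.

173.08 lb product A, 345.13 lb product B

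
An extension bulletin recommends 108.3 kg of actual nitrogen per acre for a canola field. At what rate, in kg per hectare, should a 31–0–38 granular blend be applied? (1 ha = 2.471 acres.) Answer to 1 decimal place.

863.3 kg of product per hectare

Product per acre = 108.3 / 31% = 349.355 kg.
Convert to per hectare: 349.355 × 2.471 = 863.256 kg.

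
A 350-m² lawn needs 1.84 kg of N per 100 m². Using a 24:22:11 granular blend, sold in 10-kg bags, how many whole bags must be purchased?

Product per 100 m² = 1.84 / 24% = 7.66667 kg.
Total product = 7.66667 × 350 / 100 = 26.8333 kg.
Bags = ⌈26.8333 / 10⌉ = 3.

3 bags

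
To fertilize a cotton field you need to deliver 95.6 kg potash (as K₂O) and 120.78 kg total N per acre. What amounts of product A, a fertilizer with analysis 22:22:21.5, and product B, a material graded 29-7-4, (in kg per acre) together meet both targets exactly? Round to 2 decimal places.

427.50 kg product A, 92.17 kg product B

Let a = kg of product A, b = kg of product B (per acre).
K₂O: 0.215·a + 0.04·b = 95.6
N: 0.22·a + 0.29·b = 120.78
From row1: a = (95.6 − 0.04·b) / 0.215.
Into row2: 0.22·(95.6 − 0.04·b)/0.215 + 0.29·b = 120.78 → b = 92.1699, a = 427.503.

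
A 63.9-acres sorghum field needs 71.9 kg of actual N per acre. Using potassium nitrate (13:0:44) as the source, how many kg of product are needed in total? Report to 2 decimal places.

Product per acre = 71.9 / 13% = 553.077 kg.
Total product = 553.077 × 63.9 = 35341.615 kg.

35341.62 kg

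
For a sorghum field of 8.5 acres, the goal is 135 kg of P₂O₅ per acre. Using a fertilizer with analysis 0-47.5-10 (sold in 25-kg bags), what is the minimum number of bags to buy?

Product per acre = 135 / 47.5% = 284.211 kg.
Total product = 284.211 × 8.5 = 2415.79 kg.
Bags = ⌈2415.79 / 25⌉ = 97.

97 bags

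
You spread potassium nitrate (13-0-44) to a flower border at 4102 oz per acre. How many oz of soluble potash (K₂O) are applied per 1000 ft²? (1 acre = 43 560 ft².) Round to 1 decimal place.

K₂O per acre = 4102 × 44% = 1804.88 oz.
Convert to per 1000 ft²: 1804.88 × 0.0229568 = 41.4343 oz.

41.4 oz K₂O per thousand sq ft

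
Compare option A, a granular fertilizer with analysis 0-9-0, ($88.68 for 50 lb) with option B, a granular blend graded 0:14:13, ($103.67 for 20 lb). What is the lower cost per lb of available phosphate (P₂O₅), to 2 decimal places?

option A: P₂O₅ per bag = 50 × 9% = 4.5 lb; cost = 88.68 / 4.5 = $19.7067/lb P₂O₅.
option B: P₂O₅ per bag = 20 × 14% = 2.8 lb; cost = 103.67 / 2.8 = $37.0250/lb P₂O₅.
option A is cheaper.

$19.71 per lb P₂O₅ (option A)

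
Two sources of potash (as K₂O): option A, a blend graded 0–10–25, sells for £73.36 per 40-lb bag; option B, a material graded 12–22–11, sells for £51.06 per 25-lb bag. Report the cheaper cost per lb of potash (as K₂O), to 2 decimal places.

£7.34 per lb K₂O (option A)

option A: K₂O per bag = 40 × 25% = 10 lb; cost = 73.36 / 10 = £7.3360/lb K₂O.
option B: K₂O per bag = 25 × 11% = 2.75 lb; cost = 51.06 / 2.75 = £18.5673/lb K₂O.
option A is cheaper.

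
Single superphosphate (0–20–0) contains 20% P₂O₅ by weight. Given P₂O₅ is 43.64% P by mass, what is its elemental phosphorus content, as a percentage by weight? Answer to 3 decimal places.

8.728% P

%P = 20 × 0.4364 = 8.728%.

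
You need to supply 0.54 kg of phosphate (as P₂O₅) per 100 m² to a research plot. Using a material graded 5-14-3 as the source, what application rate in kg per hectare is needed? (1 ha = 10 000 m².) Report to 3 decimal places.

385.714 kg of product per hectare

Product per 100 m² = 0.54 / 14% = 3.85714 kg.
Convert to per hectare: 3.85714 × 100 = 385.7143 kg.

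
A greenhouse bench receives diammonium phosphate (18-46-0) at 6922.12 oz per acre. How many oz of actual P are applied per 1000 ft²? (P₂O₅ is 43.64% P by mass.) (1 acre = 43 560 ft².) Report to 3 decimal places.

31.900 oz P per thousand sq ft

P₂O₅ per acre = 6922.12 × 46% = 3184.18 oz.
Elemental P = 3184.18 × 0.4364 = 1389.57 oz per acre.
Convert to per 1000 ft²: 1389.57 × 0.0229568 = 31.9002 oz.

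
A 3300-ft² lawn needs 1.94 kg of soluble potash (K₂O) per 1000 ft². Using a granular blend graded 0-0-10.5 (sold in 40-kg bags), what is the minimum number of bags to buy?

Product per 1000 ft² = 1.94 / 10.5% = 18.4762 kg.
Total product = 18.4762 × 3300 / 1000 = 60.9714 kg.
Bags = ⌈60.9714 / 40⌉ = 2.

2 bags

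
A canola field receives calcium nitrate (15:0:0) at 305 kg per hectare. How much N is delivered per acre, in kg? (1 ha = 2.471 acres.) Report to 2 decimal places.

18.51 kg N per acre

nitrogen per hectare = 305 × 15% = 45.75 kg.
Convert to per acre: 45.75 × 0.404694 = 18.5148 kg.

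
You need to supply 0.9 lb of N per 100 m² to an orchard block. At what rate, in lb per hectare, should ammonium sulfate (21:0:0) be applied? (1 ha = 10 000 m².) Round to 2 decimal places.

Product per 100 m² = 0.9 / 21% = 4.28571 lb.
Convert to per hectare: 4.28571 × 100 = 428.571 lb.

428.57 lb of product per hectare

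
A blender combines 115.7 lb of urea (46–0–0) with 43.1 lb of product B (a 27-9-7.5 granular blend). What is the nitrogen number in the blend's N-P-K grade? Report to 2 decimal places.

40.84% N

Total mass = 115.7 + 43.1 = 158.8 lb.
N mass = 46%×115.7 + 27%×43.1 = 64.859 lb.
% N = 64.859 / 158.8 = 40.8432%.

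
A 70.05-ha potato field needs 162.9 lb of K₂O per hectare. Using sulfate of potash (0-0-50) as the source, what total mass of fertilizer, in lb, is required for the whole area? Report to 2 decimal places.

22822.29 lb

Product per hectare = 162.9 / 50% = 325.8 lb.
Total product = 325.8 × 70.05 = 22822.29 lb.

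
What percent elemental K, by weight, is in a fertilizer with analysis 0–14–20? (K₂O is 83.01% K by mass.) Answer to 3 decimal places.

%K = 20 × 0.8301 = 16.602%.

16.602% K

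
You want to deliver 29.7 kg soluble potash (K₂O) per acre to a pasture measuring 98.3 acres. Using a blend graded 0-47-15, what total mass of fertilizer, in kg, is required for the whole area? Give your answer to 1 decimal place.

19463.4 kg

Product per acre = 29.7 / 15% = 198 kg.
Total product = 198 × 98.3 = 19463.4 kg.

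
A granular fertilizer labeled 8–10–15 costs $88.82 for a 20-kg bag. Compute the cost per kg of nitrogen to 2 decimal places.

N in bag = 20 × 8% = 1.6 kg.
Cost per kg N = $88.82 / 1.6 = $55.5125.

$55.51 per kg N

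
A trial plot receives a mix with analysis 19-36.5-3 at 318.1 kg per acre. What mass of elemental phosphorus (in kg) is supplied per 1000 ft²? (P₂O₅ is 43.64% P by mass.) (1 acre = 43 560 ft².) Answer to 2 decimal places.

P₂O₅ per acre = 318.1 × 36.5% = 116.107 kg.
Elemental P = 116.107 × 0.4364 = 50.6689 kg per acre.
Convert to per 1000 ft²: 50.6689 × 0.0229568 = 1.1632 kg.

1.16 kg P per thousand sq ft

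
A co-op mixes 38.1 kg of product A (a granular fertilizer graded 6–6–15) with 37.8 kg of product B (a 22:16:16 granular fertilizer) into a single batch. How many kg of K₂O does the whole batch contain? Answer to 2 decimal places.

K₂O mass = 15%×38.1 + 16%×37.8 = 11.763 kg.

11.76 kg K₂O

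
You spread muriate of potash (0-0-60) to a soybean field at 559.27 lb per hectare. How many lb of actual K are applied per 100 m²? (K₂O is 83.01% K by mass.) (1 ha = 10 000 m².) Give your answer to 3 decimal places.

K₂O per hectare = 559.27 × 60% = 335.562 lb.
Elemental K = 335.562 × 0.8301 = 278.55 lb per hectare.
Convert to per 100 m²: 278.55 × 0.01 = 2.7855 lb.

2.786 lb K per hundred sq m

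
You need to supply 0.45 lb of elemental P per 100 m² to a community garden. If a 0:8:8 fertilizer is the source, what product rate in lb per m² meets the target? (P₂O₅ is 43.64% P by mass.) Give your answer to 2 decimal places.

0.13 lb of product per sq m

As P₂O₅: 0.45 / 0.4364 = 1.03116 lb per 100 m².
Product per 100 m² = 1.03116 / 8% = 12.8896 lb.
Convert to per m²: 12.8896 × 0.01 = 0.128896 lb.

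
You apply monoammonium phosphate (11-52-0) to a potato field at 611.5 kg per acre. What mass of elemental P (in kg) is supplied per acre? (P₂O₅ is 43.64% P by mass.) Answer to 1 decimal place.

138.8 kg P per acre

P₂O₅ per acre = 611.5 × 52% = 317.98 kg.
Elemental P = 317.98 × 0.4364 = 138.766 kg per acre.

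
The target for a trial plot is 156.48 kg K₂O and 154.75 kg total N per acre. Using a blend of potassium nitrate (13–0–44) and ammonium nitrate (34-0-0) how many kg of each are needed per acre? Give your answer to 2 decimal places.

Let a = kg of potassium nitrate, b = kg of ammonium nitrate (per acre).
K₂O: 0.44·a + 0·b = 156.48
N: 0.13·a + 0.34·b = 154.75
Solving simultaneously: a = 355.636, b = 319.168.

355.64 kg potassium nitrate, 319.17 kg ammonium nitrate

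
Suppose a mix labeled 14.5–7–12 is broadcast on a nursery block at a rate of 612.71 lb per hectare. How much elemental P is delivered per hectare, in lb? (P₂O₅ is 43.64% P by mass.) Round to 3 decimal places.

18.717 lb P per hectare

P₂O₅ per hectare = 612.71 × 7% = 42.8897 lb.
Elemental P = 42.8897 × 0.4364 = 18.7171 lb per hectare.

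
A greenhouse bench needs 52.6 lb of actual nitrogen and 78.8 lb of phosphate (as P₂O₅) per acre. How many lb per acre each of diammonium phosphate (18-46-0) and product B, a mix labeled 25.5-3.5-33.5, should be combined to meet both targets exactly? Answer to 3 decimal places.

Let a = lb of diammonium phosphate, b = lb of product B (per acre).
N: 0.18·a + 0.255·b = 52.6
P₂O₅: 0.46·a + 0.035·b = 78.8
Eliminate a: (row1) − 0.18/0.46·(row2) → 0.241304·b = 21.7652, so b = 90.1982.
Back-substitute: a = (52.6 − 0.255·90.1982) / 0.18 = 164.4414.

164.441 lb diammonium phosphate, 90.198 lb product B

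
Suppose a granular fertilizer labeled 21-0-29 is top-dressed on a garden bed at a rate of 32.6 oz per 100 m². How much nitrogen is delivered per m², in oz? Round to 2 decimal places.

nitrogen per 100 m² = 32.6 × 21% = 6.846 oz.
Convert to per m²: 6.846 × 0.01 = 0.06846 oz.

0.07 oz N per sq m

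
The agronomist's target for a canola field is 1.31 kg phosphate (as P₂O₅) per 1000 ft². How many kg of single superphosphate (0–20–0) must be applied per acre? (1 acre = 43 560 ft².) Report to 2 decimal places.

285.32 kg of product per acre

Product per 1000 ft² = 1.31 / 20% = 6.55 kg.
Convert to per acre: 6.55 × 43.56 = 285.318 kg.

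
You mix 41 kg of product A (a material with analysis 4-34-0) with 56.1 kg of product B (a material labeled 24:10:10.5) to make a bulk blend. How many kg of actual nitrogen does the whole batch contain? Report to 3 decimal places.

N mass = 4%×41 + 24%×56.1 = 15.104 kg.

15.104 kg N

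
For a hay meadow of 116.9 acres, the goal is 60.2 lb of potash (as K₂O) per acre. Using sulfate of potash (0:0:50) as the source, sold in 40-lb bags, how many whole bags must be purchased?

Product per acre = 60.2 / 50% = 120.4 lb.
Total product = 120.4 × 116.9 = 14074.8 lb.
Bags = ⌈14074.8 / 40⌉ = 352.

352 bags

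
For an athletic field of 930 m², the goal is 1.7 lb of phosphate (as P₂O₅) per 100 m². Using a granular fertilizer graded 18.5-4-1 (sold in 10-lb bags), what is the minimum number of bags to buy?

40 bags

Product per 100 m² = 1.7 / 4% = 42.5 lb.
Total product = 42.5 × 930 / 100 = 395.25 lb.
Bags = ⌈395.25 / 10⌉ = 40.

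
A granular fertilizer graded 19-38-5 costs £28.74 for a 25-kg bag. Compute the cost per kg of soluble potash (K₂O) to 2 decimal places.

K₂O in bag = 25 × 5% = 1.25 kg.
Cost per kg K₂O = £28.74 / 1.25 = £22.9920.

£22.99 per kg K₂O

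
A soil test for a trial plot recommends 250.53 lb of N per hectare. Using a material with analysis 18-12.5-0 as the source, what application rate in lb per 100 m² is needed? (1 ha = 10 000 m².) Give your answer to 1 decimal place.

Product per hectare = 250.53 / 18% = 1391.83 lb.
Convert to per 100 m²: 1391.83 × 0.01 = 13.9183 lb.

13.9 lb of product per hundred sq m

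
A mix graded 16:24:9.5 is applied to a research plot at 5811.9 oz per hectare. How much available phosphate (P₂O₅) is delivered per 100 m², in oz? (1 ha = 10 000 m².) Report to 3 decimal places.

P₂O₅ per hectare = 5811.9 × 24% = 1394.86 oz.
Convert to per 100 m²: 1394.86 × 0.01 = 13.9486 oz.

13.949 oz P₂O₅ per hundred sq m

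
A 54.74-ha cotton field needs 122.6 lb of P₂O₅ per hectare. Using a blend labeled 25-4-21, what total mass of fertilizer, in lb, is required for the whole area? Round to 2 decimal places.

167778.10 lb

Product per hectare = 122.6 / 4% = 3065 lb.
Total product = 3065 × 54.74 = 167778.1 lb.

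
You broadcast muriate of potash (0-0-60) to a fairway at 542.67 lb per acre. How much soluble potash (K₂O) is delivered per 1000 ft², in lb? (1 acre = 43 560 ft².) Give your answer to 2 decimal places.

K₂O per acre = 542.67 × 60% = 325.602 lb.
Convert to per 1000 ft²: 325.602 × 0.0229568 = 7.47479 lb.

7.47 lb K₂O per thousand sq ft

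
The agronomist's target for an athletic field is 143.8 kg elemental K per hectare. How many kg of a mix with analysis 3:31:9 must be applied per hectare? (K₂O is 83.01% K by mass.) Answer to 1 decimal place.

1924.8 kg of product per hectare

As K₂O: 143.8 / 0.8301 = 173.232 kg per hectare.
Product per hectare = 173.232 / 9% = 1924.802 kg.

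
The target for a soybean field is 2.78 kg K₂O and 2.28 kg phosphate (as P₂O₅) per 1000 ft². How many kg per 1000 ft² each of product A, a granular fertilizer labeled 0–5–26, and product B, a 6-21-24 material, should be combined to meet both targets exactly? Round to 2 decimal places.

With a, b = kg per 1000 ft² of product A and product B:
K₂O: 0.26·a + 0.24·b = 2.78
P₂O₅: 0.05·a + 0.21·b = 2.28
From row1: a = (2.78 − 0.24·b) / 0.26.
Into row2: 0.05·(2.78 − 0.24·b)/0.26 + 0.21·b = 2.28 → b = 10.6526, a = 0.859155.

0.86 kg product A, 10.65 kg product B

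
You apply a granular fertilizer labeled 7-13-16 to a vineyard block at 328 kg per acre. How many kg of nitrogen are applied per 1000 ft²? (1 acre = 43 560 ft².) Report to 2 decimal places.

nitrogen per acre = 328 × 7% = 22.96 kg.
Convert to per 1000 ft²: 22.96 × 0.0229568 = 0.527089 kg.

0.53 kg N per thousand sq ft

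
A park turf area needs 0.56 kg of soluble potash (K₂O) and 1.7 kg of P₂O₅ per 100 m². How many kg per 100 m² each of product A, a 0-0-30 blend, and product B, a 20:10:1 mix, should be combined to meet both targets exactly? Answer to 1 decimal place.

Let a = kg of product A, b = kg of product B (per 100 m²).
K₂O: 0.3·a + 0.01·b = 0.56
P₂O₅: 0·a + 0.1·b = 1.7
Solving simultaneously: a = 1.3, b = 17.

1.3 kg product A, 17.0 kg product B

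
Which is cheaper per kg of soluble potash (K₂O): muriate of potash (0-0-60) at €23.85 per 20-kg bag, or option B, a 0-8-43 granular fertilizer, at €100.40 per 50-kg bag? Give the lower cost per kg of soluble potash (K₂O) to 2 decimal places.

muriate of potash: K₂O per bag = 20 × 60% = 12 kg; cost = 23.85 / 12 = €1.9875/kg K₂O.
option B: K₂O per bag = 50 × 43% = 21.5 kg; cost = 100.40 / 21.5 = €4.6698/kg K₂O.
muriate of potash is cheaper.

€1.99 per kg K₂O (muriate of potash)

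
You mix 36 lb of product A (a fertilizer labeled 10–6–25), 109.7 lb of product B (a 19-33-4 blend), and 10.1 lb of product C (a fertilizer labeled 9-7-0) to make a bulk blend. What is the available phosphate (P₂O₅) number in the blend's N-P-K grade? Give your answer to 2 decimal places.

Total mass = 36 + 109.7 + 10.1 = 155.8 lb.
P₂O₅ mass = 6%×36 + 33%×109.7 + 7%×10.1 = 39.068 lb.
% P₂O₅ = 39.068 / 155.8 = 25.0757%.

25.08% P₂O₅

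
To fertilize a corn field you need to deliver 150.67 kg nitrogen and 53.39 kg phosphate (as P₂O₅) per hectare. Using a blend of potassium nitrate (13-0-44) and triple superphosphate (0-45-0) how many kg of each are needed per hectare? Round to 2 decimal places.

1159.00 kg potassium nitrate, 118.64 kg triple superphosphate

With a, b = kg per hectare of potassium nitrate and triple superphosphate:
N: 0.13·a + 0·b = 150.67
P₂O₅: 0·a + 0.45·b = 53.39
Solving simultaneously: a = 1159, b = 118.644.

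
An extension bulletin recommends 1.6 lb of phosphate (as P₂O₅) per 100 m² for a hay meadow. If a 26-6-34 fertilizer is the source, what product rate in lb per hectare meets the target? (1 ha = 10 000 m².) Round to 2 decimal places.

2666.67 lb of product per hectare

Product per 100 m² = 1.6 / 6% = 26.6667 lb.
Convert to per hectare: 26.6667 × 100 = 2666.667 lb.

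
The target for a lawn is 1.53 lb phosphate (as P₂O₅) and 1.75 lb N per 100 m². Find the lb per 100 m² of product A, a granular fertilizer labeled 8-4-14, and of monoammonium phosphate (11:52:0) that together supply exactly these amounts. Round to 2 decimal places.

19.94 lb product A, 1.41 lb monoammonium phosphate

With a, b = lb per 100 m² of product A and monoammonium phosphate:
P₂O₅: 0.04·a + 0.52·b = 1.53
N: 0.08·a + 0.11·b = 1.75
Eliminate b: (row1) − 0.52/0.11·(row2) → -0.338182·a = -6.74273, so a = 19.9382.
Then b = (1.75 − 0.08·19.9382) / 0.11 = 1.4086.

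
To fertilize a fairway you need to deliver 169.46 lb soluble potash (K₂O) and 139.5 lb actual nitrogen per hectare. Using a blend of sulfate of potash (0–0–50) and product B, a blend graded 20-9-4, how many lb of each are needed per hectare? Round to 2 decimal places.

283.12 lb sulfate of potash, 697.50 lb product B

Let a = lb of sulfate of potash, b = lb of product B (per hectare).
K₂O: 0.5·a + 0.04·b = 169.46
N: 0·a + 0.2·b = 139.5
Solving simultaneously: a = 283.12, b = 697.5.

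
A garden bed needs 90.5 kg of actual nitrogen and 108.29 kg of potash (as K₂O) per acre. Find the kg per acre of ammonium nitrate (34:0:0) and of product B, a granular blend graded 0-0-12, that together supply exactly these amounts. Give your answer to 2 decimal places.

Per-acre balance (a = ammonium nitrate, b = product B):
N: 0.34·a + 0·b = 90.5
K₂O: 0·a + 0.12·b = 108.29
Solving simultaneously: a = 266.176, b = 902.417.

266.18 kg ammonium nitrate, 902.42 kg product B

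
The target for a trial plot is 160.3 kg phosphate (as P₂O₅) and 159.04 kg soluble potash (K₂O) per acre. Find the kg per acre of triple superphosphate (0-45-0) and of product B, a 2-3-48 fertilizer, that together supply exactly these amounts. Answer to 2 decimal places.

With a, b = kg per acre of triple superphosphate and product B:
P₂O₅: 0.45·a + 0.03·b = 160.3
K₂O: 0·a + 0.48·b = 159.04
Solving simultaneously: a = 334.133, b = 331.333.

334.13 kg triple superphosphate, 331.33 kg product B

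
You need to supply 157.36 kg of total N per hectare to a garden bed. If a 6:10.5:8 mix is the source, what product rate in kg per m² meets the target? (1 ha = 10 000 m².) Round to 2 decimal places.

Product per hectare = 157.36 / 6% = 2622.67 kg.
Convert to per m²: 2622.67 × 0.0001 = 0.262267 kg.

0.26 kg of product per sq m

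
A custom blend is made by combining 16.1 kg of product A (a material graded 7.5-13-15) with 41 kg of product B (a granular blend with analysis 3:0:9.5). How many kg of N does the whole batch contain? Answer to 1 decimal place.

2.4 kg N

N mass = 7.5%×16.1 + 3%×41 = 2.4375 kg.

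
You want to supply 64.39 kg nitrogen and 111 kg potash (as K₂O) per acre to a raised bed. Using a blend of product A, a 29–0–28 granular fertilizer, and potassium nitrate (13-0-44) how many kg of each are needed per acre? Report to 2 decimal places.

Let a = kg of product A, b = kg of potassium nitrate (per acre).
N: 0.29·a + 0.13·b = 64.39
K₂O: 0.28·a + 0.44·b = 111
Eliminate a: (row1) − 0.29/0.28·(row2) → -0.325714·b = -50.5743, so b = 155.272.
Back-substitute: a = (64.39 − 0.13·155.272) / 0.29 = 152.4298.

152.43 kg product A, 155.27 kg potassium nitrate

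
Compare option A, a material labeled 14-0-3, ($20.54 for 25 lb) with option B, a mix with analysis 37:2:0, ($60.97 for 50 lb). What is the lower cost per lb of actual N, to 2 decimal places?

$3.30 per lb N (option B)

option A: N per bag = 25 × 14% = 3.5 lb; cost = 20.54 / 3.5 = $5.8686/lb N.
option B: N per bag = 50 × 37% = 18.5 lb; cost = 60.97 / 18.5 = $3.2957/lb N.
option B is cheaper.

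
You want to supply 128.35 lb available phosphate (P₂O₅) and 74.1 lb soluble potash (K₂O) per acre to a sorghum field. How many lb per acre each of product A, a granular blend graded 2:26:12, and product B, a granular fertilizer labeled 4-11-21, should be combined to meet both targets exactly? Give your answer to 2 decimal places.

454.17 lb product A, 93.33 lb product B

With a, b = lb per acre of product A and product B:
P₂O₅: 0.26·a + 0.11·b = 128.35
K₂O: 0.12·a + 0.21·b = 74.1
Eliminate b: (row1) − 0.11/0.21·(row2) → 0.197143·a = 89.5357, so a = 454.167.
Then b = (74.1 − 0.12·454.167) / 0.21 = 93.3333.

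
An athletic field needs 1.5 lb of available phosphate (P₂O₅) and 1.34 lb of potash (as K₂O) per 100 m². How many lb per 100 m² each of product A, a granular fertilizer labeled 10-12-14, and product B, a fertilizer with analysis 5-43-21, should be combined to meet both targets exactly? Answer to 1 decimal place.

7.5 lb product A, 1.4 lb product B

With a, b = lb per 100 m² of product A and product B:
P₂O₅: 0.12·a + 0.43·b = 1.5
K₂O: 0.14·a + 0.21·b = 1.34
Eliminate b: (row1) − 0.43/0.21·(row2) → -0.166667·a = -1.24381, so a = 7.46286.
Then b = (1.34 − 0.14·7.46286) / 0.21 = 1.40571.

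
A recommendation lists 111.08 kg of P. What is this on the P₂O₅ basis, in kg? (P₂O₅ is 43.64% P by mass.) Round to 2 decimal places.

254.54 kg P₂O₅

P₂O₅ = 111.08 / 0.4364 = 254.537 kg.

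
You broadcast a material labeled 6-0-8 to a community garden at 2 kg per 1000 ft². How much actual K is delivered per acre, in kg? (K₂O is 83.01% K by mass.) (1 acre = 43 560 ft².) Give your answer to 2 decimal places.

5.79 kg K per acre

K₂O per 1000 ft² = 2 × 8% = 0.16 kg.
Elemental K = 0.16 × 0.8301 = 0.132816 kg per 1000 ft².
Convert to per acre: 0.132816 × 43.56 = 5.78546 kg.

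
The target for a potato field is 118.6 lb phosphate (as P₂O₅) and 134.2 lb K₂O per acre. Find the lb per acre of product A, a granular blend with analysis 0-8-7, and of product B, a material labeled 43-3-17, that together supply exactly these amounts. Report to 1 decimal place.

With a, b = lb per acre of product A and product B:
P₂O₅: 0.08·a + 0.03·b = 118.6
K₂O: 0.07·a + 0.17·b = 134.2
Solving simultaneously: a = 1403.13, b = 211.652.

1403.1 lb product A, 211.7 lb product B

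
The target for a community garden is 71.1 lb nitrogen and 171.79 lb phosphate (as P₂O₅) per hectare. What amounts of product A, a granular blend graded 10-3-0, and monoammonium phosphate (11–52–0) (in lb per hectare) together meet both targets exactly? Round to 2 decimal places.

371.15 lb product A, 308.95 lb monoammonium phosphate

With a, b = lb per hectare of product A and monoammonium phosphate:
N: 0.1·a + 0.11·b = 71.1
P₂O₅: 0.03·a + 0.52·b = 171.79
Eliminate a: (row1) − 0.1/0.03·(row2) → -1.62333·b = -501.533, so b = 308.953.
Back-substitute: a = (71.1 − 0.11·308.953) / 0.1 = 371.152.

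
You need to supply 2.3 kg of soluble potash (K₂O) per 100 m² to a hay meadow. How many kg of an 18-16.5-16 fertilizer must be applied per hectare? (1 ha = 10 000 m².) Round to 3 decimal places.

Product per 100 m² = 2.3 / 16% = 14.375 kg.
Convert to per hectare: 14.375 × 100 = 1437.5 kg.

1437.500 kg of product per hectare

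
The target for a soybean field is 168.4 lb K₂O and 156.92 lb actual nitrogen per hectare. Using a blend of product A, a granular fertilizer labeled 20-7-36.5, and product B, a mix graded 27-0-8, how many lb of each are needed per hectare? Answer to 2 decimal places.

Let a = lb of product A, b = lb of product B (per hectare).
K₂O: 0.365·a + 0.08·b = 168.4
N: 0.2·a + 0.27·b = 156.92
Solving simultaneously: a = 398.721, b = 285.836.

398.72 lb product A, 285.84 lb product B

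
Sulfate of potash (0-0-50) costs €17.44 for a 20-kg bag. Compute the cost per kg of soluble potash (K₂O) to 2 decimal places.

€1.74 per kg K₂O

K₂O in bag = 20 × 50% = 10 kg.
Cost per kg K₂O = €17.44 / 10 = €1.7440.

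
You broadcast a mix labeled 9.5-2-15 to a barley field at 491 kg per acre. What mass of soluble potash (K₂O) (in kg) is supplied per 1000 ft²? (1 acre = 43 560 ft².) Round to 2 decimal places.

K₂O per acre = 491 × 15% = 73.65 kg.
Convert to per 1000 ft²: 73.65 × 0.0229568 = 1.69077 kg.

1.69 kg K₂O per thousand sq ft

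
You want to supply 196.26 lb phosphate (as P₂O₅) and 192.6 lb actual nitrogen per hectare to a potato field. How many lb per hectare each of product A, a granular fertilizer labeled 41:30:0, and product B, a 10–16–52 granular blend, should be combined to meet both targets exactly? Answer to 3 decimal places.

314.326 lb product A, 637.264 lb product B

Per-hectare balance (a = product A, b = product B):
P₂O₅: 0.3·a + 0.16·b = 196.26
N: 0.41·a + 0.1·b = 192.6
From row1: a = (196.26 − 0.16·b) / 0.3.
Into row2: 0.41·(196.26 − 0.16·b)/0.3 + 0.1·b = 192.6 → b = 637.26404, a = 314.3258.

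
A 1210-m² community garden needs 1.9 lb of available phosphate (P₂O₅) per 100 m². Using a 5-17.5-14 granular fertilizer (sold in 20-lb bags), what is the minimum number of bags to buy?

7 bags

Product per 100 m² = 1.9 / 17.5% = 10.8571 lb.
Total product = 10.8571 × 1210 / 100 = 131.371 lb.
Bags = ⌈131.371 / 20⌉ = 7.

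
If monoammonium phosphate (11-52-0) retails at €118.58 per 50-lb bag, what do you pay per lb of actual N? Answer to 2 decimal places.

N in bag = 50 × 11% = 5.5 lb.
Cost per lb N = €118.58 / 5.5 = €21.5600.

€21.56 per lb N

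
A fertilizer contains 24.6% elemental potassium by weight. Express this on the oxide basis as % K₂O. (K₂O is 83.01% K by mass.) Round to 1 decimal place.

%K₂O = 24.6 / 0.8301 = 29.635%.

29.6% K₂O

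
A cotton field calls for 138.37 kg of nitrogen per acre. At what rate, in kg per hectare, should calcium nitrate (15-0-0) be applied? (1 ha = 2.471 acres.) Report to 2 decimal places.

Product per acre = 138.37 / 15% = 922.467 kg.
Convert to per hectare: 922.467 × 2.471 = 2279.415 kg.

2279.42 kg of product per hectare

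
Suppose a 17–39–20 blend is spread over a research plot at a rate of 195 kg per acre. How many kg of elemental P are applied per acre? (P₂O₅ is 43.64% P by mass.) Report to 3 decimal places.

P₂O₅ per acre = 195 × 39% = 76.05 kg.
Elemental P = 76.05 × 0.4364 = 33.1882 kg per acre.

33.188 kg P per acre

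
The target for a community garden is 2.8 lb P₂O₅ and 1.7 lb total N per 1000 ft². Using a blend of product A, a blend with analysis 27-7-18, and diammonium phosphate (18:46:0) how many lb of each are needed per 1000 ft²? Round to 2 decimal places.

With a, b = lb per 1000 ft² of product A and diammonium phosphate:
P₂O₅: 0.07·a + 0.46·b = 2.8
N: 0.27·a + 0.18·b = 1.7
Solving simultaneously: a = 2.49104, b = 5.70789.

2.49 lb product A, 5.71 lb diammonium phosphate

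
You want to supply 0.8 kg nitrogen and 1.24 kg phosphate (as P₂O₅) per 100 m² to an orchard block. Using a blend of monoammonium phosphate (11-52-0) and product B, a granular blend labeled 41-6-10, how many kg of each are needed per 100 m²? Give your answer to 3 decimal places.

2.228 kg monoammonium phosphate, 1.353 kg product B

Let a = kg of monoammonium phosphate, b = kg of product B (per 100 m²).
N: 0.11·a + 0.41·b = 0.8
P₂O₅: 0.52·a + 0.06·b = 1.24
Eliminate b: (row1) − 0.41/0.06·(row2) → -3.44333·a = -7.67333, so a = 2.22846.
Then b = (1.24 − 0.52·2.22846) / 0.06 = 1.35334.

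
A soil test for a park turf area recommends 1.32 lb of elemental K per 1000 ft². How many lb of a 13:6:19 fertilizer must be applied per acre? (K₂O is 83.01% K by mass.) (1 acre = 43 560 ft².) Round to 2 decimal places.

As K₂O: 1.32 / 0.8301 = 1.59017 lb per 1000 ft².
Product per 1000 ft² = 1.59017 / 19% = 8.36932 lb.
Convert to per acre: 8.36932 × 43.56 = 364.567 lb.

364.57 lb of product per acre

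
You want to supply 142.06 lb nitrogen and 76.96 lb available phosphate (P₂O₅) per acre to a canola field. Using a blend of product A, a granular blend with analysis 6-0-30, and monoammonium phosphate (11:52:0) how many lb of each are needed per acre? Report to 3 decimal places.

Per-acre balance (a = product A, b = monoammonium phosphate):
N: 0.06·a + 0.11·b = 142.06
P₂O₅: 0·a + 0.52·b = 76.96
Solving simultaneously: a = 2096.3333, b = 148.

2096.333 lb product A, 148.000 lb monoammonium phosphate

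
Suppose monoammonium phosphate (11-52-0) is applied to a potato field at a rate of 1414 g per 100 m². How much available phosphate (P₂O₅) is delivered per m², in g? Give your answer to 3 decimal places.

P₂O₅ per 100 m² = 1414 × 52% = 735.28 g.
Convert to per m²: 735.28 × 0.01 = 7.3528 g.

7.353 g P₂O₅ per sq m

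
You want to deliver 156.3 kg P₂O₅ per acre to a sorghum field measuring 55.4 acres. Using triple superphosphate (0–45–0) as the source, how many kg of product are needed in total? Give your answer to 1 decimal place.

19242.3 kg

Product per acre = 156.3 / 45% = 347.333 kg.
Total product = 347.333 × 55.4 = 19242.27 kg.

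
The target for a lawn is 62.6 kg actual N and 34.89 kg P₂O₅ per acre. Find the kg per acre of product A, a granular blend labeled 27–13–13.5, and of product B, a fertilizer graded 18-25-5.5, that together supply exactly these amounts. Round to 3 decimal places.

Let a = kg of product A, b = kg of product B (per acre).
N: 0.27·a + 0.18·b = 62.6
P₂O₅: 0.13·a + 0.25·b = 34.89
Eliminate b: (row1) − 0.18/0.25·(row2) → 0.1764·a = 37.4792, so a = 212.4671.
Then b = (34.89 − 0.13·212.4671) / 0.25 = 29.0771.

212.467 kg product A, 29.077 kg product B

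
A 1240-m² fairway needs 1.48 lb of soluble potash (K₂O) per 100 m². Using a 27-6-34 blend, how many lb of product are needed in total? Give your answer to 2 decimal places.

Product per 100 m² = 1.48 / 34% = 4.35294 lb.
Total product = 4.35294 × 1240 / 100 = 53.9765 lb.

53.98 lb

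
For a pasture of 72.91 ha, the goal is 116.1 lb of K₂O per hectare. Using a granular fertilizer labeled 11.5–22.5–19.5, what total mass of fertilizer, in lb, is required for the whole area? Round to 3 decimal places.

43409.492 lb

Product per hectare = 116.1 / 19.5% = 595.385 lb.
Total product = 595.385 × 72.91 = 43409.4923 lb.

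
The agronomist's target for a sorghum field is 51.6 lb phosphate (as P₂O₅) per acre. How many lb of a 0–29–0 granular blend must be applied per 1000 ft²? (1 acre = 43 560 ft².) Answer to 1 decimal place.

Product per acre = 51.6 / 29% = 177.931 lb.
Convert to per 1000 ft²: 177.931 × 0.0229568 = 4.08473 lb.

4.1 lb of product per thousand sq ft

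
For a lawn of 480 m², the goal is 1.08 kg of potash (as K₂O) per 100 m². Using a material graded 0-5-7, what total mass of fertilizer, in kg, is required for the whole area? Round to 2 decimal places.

Product per 100 m² = 1.08 / 7% = 15.4286 kg.
Total product = 15.4286 × 480 / 100 = 74.0571 kg.

74.06 kg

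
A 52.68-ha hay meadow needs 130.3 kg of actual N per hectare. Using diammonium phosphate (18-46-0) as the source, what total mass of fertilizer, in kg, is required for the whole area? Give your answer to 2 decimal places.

38134.47 kg

Product per hectare = 130.3 / 18% = 723.889 kg.
Total product = 723.889 × 52.68 = 38134.467 kg.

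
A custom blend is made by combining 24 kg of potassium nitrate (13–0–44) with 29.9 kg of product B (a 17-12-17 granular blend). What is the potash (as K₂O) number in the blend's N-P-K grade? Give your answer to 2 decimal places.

29.02% K₂O

Total mass = 24 + 29.9 = 53.9 kg.
K₂O mass = 44%×24 + 17%×29.9 = 15.643 kg.
% K₂O = 15.643 / 53.9 = 29.0223%.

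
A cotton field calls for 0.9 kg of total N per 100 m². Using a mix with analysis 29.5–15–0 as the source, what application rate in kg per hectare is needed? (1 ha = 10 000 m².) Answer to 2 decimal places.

Product per 100 m² = 0.9 / 29.5% = 3.05085 kg.
Convert to per hectare: 3.05085 × 100 = 305.0847 kg.

305.08 kg of product per hectare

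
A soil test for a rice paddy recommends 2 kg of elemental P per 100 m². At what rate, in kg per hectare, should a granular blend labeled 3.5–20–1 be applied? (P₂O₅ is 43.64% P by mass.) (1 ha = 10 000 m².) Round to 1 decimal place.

As P₂O₅: 2 / 0.4364 = 4.58295 kg per 100 m².
Product per 100 m² = 4.58295 / 20% = 22.9148 kg.
Convert to per hectare: 22.9148 × 100 = 2291.48 kg.

2291.5 kg of product per hectare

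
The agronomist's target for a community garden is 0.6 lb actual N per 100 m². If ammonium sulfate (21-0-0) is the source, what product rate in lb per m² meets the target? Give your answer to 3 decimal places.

0.029 lb of product per sq m

Product per 100 m² = 0.6 / 21% = 2.85714 lb.
Convert to per m²: 2.85714 × 0.01 = 0.0285714 lb.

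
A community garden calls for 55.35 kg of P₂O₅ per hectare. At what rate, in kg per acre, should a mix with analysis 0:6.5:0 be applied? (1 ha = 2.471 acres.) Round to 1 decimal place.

344.6 kg of product per acre

Product per hectare = 55.35 / 6.5% = 851.538 kg.
Convert to per acre: 851.538 × 0.404694 = 344.613 kg.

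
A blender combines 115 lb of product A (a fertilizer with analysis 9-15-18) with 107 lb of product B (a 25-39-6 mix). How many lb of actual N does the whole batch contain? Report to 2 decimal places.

37.10 lb N

N mass = 9%×115 + 25%×107 = 37.1 lb.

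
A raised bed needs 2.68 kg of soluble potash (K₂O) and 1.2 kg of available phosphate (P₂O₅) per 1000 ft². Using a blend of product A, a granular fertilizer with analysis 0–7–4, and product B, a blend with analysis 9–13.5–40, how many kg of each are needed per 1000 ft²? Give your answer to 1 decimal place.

5.2 kg product A, 6.2 kg product B

Per-1000 ft² balance (a = product A, b = product B):
K₂O: 0.04·a + 0.4·b = 2.68
P₂O₅: 0.07·a + 0.135·b = 1.2
Eliminate b: (row1) − 0.4/0.135·(row2) → -0.167407·a = -0.875556, so a = 5.23009.
Then b = (1.2 − 0.07·5.23009) / 0.135 = 6.17699.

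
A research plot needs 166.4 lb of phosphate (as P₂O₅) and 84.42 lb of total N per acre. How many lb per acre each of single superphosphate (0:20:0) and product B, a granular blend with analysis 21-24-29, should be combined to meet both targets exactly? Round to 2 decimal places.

Let a = lb of single superphosphate, b = lb of product B (per acre).
P₂O₅: 0.2·a + 0.24·b = 166.4
N: 0·a + 0.21·b = 84.42
Solving simultaneously: a = 349.6, b = 402.

349.60 lb single superphosphate, 402.00 lb product B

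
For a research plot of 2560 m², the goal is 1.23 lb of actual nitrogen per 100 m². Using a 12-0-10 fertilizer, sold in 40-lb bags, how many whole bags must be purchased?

Product per 100 m² = 1.23 / 12% = 10.25 lb.
Total product = 10.25 × 2560 / 100 = 262.4 lb.
Bags = ⌈262.4 / 40⌉ = 7.

7 bags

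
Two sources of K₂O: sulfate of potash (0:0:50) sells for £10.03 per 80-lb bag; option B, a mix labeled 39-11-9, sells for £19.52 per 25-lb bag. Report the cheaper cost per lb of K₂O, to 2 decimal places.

£0.25 per lb K₂O (sulfate of potash)

sulfate of potash: K₂O per bag = 80 × 50% = 40 lb; cost = 10.03 / 40 = £0.2507/lb K₂O.
option B: K₂O per bag = 25 × 9% = 2.25 lb; cost = 19.52 / 2.25 = £8.6756/lb K₂O.
sulfate of potash is cheaper.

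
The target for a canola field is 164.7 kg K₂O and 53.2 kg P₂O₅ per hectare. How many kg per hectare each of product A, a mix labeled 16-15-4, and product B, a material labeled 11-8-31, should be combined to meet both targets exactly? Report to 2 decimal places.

Let a = kg of product A, b = kg of product B (per hectare).
K₂O: 0.04·a + 0.31·b = 164.7
P₂O₅: 0.15·a + 0.08·b = 53.2
Solving simultaneously: a = 76.582, b = 521.409.

76.58 kg product A, 521.41 kg product B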